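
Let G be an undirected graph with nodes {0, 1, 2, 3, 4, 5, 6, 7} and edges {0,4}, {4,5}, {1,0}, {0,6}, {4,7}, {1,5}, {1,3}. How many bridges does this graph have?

The edges on the cycle 1-0-4-5-1 are not bridges since each lies on that cycle.
But removing 0—6 disconnects 0 from 6; removing 4—7 disconnects 4 from 7; removing 1—3 disconnects 1 from 3 — these are bridges.
That makes 3 bridges.

3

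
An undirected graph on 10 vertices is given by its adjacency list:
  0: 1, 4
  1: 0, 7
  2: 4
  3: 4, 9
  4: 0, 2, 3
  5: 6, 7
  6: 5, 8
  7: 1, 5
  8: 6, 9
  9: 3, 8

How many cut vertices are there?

Removing 4 increases the component count from 1 to 2, so 4 is a cut vertex.
By contrast removing 5 leaves 1 component; it is not a cut vertex. No other vertex is a cut vertex either.

1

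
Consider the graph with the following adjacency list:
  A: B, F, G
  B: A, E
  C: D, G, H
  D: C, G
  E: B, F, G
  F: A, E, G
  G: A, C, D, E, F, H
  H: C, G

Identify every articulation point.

Removing G increases the component count from 1 to 2, so G is a cut vertex.
By contrast removing D leaves 1 component; it is not a cut vertex. No other vertex is a cut vertex either.

G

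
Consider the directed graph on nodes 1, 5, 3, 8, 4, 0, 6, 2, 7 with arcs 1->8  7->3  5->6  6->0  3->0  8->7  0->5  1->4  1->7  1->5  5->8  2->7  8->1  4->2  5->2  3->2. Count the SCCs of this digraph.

{0, 1, 2, 3, 4, 5, 6, 7, 8} are all mutually reachable — one SCC of size 9.
That gives 1 strongly connected component.

1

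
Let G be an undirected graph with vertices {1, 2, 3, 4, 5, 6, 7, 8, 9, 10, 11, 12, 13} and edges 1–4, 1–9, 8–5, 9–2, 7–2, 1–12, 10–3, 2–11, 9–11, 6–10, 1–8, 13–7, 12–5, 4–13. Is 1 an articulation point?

Deleting 1 raises the number of components from 2 to 3, so 1 is a cut vertex.

Yes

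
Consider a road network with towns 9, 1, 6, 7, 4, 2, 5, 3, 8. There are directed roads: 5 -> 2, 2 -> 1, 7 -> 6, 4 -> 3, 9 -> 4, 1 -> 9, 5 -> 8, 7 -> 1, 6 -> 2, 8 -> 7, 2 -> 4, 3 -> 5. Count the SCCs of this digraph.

{1, 2, 3, 4, 5, 6, 7, 8, 9} are all mutually reachable — one SCC of size 9.
That gives 1 strongly connected component.

1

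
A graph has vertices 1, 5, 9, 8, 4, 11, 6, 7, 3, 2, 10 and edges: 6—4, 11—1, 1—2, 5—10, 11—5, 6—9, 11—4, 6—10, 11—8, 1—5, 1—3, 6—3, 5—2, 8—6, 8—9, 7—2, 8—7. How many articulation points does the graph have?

0

Removing 7, for instance, still leaves 1 component. No single vertex removal increases the component count — the graph has no articulation points.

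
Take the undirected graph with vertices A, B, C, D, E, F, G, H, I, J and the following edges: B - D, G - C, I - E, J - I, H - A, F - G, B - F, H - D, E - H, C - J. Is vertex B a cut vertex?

Deleting B leaves 1 component (was 1) (its neighbors D, F remain connected to each other), so B is not a cut vertex.

No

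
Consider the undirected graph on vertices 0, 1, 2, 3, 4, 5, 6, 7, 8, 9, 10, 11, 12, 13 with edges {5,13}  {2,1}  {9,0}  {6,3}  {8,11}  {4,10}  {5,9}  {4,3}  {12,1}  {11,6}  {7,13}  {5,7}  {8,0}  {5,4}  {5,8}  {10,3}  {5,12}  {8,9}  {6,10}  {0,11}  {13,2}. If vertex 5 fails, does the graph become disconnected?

Deleting 5 raises the number of components from 1 to 2, so 5 is a cut vertex.

Yes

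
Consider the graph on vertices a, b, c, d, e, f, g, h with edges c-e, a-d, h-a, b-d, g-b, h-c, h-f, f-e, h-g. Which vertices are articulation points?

Removing h increases the component count from 1 to 2, so h is a cut vertex.
By contrast removing c leaves 1 component; it is not a cut vertex. No other vertex is a cut vertex either.

h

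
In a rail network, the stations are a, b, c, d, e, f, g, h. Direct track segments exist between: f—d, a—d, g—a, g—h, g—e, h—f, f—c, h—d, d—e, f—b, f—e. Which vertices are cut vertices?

Removing f increases the component count from 1 to 3, so f is a cut vertex.
By contrast removing a leaves 1 component; it is not a cut vertex. No other vertex is a cut vertex either.

f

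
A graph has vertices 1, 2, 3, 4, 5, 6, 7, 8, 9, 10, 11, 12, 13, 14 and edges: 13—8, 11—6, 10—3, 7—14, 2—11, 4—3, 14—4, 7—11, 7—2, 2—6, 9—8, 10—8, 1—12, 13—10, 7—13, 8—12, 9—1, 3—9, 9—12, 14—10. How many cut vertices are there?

1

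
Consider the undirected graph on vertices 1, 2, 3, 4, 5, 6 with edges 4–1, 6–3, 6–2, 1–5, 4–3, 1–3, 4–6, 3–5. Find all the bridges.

2-6

The edges on the cycle 4-6-3-4 are not bridges since each lies on that cycle.
But removing 2–6 disconnects 2 from 6 — this is a bridge.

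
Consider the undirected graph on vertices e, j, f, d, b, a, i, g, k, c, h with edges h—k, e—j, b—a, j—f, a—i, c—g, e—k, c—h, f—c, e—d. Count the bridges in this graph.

The edges on the cycle e-j-f-c-h-k-e are not bridges since each lies on that cycle.
But removing b—a disconnects b from a; removing e—d disconnects e from d; removing a—i disconnects a from i; removing c—g disconnects c from g — these are bridges.
That makes 4 bridges.

4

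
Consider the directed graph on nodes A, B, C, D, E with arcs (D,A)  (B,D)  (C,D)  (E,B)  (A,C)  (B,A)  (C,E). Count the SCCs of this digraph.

{A, B, C, D, E} are all mutually reachable — one SCC of size 5.
That gives 1 strongly connected component.

1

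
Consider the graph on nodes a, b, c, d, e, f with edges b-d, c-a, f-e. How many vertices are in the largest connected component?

Starting from b we can reach b, d. That is one component of size 2.
Starting from a we can reach a, c. That is one component of size 2.
Starting from e we can reach e, f. That is one component of size 2.
The largest has 2 vertices.

2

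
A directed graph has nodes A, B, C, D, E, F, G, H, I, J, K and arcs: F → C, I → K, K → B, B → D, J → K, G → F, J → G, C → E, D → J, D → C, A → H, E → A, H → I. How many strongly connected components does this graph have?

1

{A, B, C, D, E, F, G, H, I, J, K} are all mutually reachable — one SCC of size 11.
That gives 1 strongly connected component.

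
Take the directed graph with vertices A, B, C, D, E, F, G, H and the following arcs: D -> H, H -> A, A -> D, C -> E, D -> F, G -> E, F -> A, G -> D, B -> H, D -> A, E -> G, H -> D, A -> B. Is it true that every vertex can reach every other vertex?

No

There is no directed path from D to G, so the graph is not strongly connected.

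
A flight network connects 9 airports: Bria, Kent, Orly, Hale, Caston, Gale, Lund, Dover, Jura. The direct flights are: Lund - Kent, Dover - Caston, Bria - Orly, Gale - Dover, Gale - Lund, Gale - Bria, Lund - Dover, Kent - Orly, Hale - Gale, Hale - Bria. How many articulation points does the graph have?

Removing Dover increases the component count from 2 to 3, so Dover is a cut vertex.
By contrast removing Hale leaves 2 components; it is not a cut vertex. No other vertex is a cut vertex either.

1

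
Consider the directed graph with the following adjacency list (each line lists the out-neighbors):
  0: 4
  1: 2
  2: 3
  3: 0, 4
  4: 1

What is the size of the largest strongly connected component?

{0, 1, 2, 3, 4} are all mutually reachable — one SCC of size 5.
The largest has 5 vertices.

5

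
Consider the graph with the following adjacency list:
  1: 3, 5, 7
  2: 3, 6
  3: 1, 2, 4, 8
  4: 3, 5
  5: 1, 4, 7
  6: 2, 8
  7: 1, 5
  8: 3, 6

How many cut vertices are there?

1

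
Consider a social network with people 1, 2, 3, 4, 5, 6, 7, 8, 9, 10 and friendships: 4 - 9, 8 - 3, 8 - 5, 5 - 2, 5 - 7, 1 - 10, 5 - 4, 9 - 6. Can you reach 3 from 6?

Yes

From 6 we can reach 2, 3, 4, 5, 6, 7, 8, 9, which includes 3.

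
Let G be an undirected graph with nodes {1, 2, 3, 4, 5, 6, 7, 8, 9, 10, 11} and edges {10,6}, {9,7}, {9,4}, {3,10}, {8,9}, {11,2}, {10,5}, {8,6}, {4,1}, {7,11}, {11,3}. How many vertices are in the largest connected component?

11

Starting from 1 we can reach 1, 2, 3, 4, 5, 6, 7, 8, 9, 10, 11. That is one component of size 11.
The largest has 11 vertices.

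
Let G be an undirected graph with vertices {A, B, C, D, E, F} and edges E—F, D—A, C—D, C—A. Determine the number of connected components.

B is isolated — a component by itself.
Starting from E we can reach E, F. That is one component of size 2.
Starting from A we can reach A, C, D. That is one component of size 3.
Total: 3 components.

3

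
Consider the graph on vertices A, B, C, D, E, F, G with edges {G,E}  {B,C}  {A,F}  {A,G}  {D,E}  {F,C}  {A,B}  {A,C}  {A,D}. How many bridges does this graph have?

0

The edges on the cycle A-D-E-G-A are not bridges since each lies on that cycle.
Every edge lies on some cycle, so there are no bridges.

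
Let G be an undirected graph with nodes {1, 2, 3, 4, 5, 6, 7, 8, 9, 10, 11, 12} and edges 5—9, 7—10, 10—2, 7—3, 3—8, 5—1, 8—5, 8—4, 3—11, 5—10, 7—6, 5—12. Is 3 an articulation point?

Yes

Deleting 3 raises the number of components from 1 to 2, so 3 is a cut vertex.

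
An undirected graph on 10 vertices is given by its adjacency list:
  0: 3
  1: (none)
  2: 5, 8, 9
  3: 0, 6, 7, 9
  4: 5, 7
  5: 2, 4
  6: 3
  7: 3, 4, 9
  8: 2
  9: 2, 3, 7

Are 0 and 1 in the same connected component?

No

The component containing 0 is {0, 2, 3, 4, 5, 6, 7, 8, 9}, and 1 is not in it.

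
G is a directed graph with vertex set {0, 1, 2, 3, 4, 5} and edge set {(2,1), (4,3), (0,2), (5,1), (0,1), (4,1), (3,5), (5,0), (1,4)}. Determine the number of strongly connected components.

1

{0, 1, 2, 3, 4, 5} are all mutually reachable — one SCC of size 6.
That gives 1 strongly connected component.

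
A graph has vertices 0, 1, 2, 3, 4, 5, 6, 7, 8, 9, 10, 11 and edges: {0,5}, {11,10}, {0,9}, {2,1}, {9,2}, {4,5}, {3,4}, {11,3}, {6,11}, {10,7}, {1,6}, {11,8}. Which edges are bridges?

10-11, 10-7, 11-8

The edges on the cycle 0-9-2-1-6-11-3-4-5-0 are not bridges since each lies on that cycle.
But removing 10–7 disconnects 10 from 7; removing 8–11 disconnects 8 from 11; removing 10–11 disconnects 10 from 11 — these are bridges.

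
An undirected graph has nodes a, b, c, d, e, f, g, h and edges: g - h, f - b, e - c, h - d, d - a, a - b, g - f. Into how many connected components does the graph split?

2

Starting from c we can reach c, e. That is one component of size 2.
Starting from a we can reach a, b, d, f, g, h. That is one component of size 6.
Total: 2 components.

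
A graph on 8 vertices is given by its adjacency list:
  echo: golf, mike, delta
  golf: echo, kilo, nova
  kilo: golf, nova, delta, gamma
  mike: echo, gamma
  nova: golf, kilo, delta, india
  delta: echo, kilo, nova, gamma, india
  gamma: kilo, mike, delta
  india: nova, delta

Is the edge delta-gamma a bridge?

No

After removing delta-gamma, the path delta-kilo-gamma still connects them, so the edge is not a bridge.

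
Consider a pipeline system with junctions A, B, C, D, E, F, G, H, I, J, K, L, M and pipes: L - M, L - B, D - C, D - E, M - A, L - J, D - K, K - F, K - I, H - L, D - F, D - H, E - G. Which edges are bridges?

A-M, B-L, C-D, D-E, D-H, E-G, H-L, I-K, J-L, L-M

The edges on the cycle D-K-F-D are not bridges since each lies on that cycle.
But removing L - H disconnects L from H; removing L - J disconnects L from J; removing I - K disconnects I from K; removing A - M disconnects A from M — these are bridges.
In total 10 edges are bridges.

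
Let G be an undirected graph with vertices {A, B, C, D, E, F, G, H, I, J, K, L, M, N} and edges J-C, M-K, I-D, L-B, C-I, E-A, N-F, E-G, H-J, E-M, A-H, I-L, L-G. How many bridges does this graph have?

The edges on the cycle E-A-H-J-C-I-L-G-E are not bridges since each lies on that cycle.
But removing B-L disconnects B from L; removing M-K disconnects M from K; removing D-I disconnects D from I; removing N-F disconnects N from F — these are bridges.
In total 5 edges are bridges.

5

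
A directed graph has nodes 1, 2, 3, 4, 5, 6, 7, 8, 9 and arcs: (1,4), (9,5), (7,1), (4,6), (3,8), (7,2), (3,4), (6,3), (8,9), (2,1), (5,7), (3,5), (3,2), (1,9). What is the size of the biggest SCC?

9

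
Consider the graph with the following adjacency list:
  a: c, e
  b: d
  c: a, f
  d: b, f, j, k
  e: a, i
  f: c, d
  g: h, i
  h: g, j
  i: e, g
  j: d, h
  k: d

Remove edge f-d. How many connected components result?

1

f and d are still connected via f-c-a-e-i-g-h-j-d, so the component count stays at 1.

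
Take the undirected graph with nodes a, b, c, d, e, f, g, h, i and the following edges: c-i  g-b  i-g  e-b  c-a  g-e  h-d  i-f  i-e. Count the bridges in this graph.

The edges on the cycle i-g-b-e-i are not bridges since each lies on that cycle.
But removing c-i disconnects c from i; removing a-c disconnects a from c; removing f-i disconnects f from i; removing d-h disconnects d from h — these are bridges.
That makes 4 bridges.

4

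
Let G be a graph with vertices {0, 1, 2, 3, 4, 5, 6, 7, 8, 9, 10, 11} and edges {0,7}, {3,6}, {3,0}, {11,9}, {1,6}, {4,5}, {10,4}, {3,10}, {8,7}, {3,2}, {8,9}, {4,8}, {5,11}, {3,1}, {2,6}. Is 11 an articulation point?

Deleting 11 leaves 1 component (was 1) (its neighbors 5, 9 remain connected to each other), so 11 is not a cut vertex.

No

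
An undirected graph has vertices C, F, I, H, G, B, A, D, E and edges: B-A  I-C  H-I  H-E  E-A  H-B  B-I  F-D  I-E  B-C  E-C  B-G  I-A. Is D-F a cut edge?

Yes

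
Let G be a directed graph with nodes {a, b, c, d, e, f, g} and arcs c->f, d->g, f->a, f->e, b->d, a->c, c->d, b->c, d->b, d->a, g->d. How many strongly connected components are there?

2

{a, b, c, d, f, g} are all mutually reachable — one SCC of size 6.
{e} is an SCC by itself.
That gives 2 strongly connected components.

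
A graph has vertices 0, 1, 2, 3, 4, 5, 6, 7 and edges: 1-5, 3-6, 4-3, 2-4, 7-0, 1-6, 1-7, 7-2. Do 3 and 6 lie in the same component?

Yes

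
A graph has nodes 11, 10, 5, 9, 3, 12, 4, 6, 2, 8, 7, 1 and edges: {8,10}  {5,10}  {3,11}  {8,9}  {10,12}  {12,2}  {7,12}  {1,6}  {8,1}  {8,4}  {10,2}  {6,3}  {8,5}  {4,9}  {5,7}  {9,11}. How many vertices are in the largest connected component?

12

Starting from 1 we can reach 1, 2, 3, 4, 5, 6, 7, 8, 9, 10, 11, 12. That is one component of size 12.
The largest has 12 vertices.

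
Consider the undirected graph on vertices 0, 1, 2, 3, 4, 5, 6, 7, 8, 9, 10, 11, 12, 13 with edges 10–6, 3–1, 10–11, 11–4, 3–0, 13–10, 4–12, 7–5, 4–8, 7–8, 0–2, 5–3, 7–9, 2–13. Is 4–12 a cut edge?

Yes

Removing 4–12 leaves no path between 4 and 12: the component count goes from 1 to 2. So it is a bridge.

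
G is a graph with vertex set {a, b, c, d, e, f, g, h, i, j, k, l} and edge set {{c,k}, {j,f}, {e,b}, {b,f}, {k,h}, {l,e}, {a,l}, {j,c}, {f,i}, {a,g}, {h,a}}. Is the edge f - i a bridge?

Removing f - i leaves no path between f and i: the component count goes from 2 to 3. So it is a bridge.

Yes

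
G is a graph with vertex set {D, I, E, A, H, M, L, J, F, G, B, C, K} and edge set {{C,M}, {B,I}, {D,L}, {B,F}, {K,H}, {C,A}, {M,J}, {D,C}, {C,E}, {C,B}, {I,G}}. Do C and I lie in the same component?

From C we can reach A, B, C, D, E, F, G, I, J, L, M, which includes I.

Yes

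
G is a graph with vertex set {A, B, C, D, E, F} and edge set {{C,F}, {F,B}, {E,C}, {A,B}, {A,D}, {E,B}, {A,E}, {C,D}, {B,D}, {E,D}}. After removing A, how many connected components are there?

1

With A gone, the remaining components are: {B, C, D, E, F}.
That is 1 component.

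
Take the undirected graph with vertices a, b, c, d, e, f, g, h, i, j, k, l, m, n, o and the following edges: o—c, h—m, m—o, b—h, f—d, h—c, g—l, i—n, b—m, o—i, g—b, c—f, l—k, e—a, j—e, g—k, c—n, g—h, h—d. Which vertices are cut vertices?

e, g

Removing e increases the component count from 2 to 3, so e is a cut vertex.
Removing g increases the component count from 2 to 3, so g is a cut vertex.
By contrast removing f leaves 2 components; it is not a cut vertex. No other vertex is a cut vertex either.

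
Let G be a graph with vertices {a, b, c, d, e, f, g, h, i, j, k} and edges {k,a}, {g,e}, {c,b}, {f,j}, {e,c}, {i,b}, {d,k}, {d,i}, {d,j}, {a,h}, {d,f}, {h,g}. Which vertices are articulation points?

d

Removing d increases the component count from 1 to 2, so d is a cut vertex.
By contrast removing c leaves 1 component; it is not a cut vertex. No other vertex is a cut vertex either.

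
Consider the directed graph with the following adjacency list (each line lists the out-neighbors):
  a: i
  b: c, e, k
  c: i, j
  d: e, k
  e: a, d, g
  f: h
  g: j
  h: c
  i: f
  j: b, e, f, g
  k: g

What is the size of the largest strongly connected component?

{a, b, c, d, e, f, g, h, i, j, k} are all mutually reachable — one SCC of size 11.
The largest has 11 vertices.

11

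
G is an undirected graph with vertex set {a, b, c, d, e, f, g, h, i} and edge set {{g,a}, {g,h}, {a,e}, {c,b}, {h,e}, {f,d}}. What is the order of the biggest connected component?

4

i is isolated — a component by itself.
Starting from d we can reach d, f. That is one component of size 2.
Starting from b we can reach b, c. That is one component of size 2.
Starting from a we can reach a, e, g, h. That is one component of size 4.
The largest has 4 vertices.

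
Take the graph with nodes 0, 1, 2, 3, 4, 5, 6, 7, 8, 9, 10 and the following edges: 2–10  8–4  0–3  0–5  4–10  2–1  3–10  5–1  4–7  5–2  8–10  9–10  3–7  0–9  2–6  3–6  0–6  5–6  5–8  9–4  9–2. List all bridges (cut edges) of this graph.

none

The edges on the cycle 0-5-1-2-9-0 are not bridges since each lies on that cycle.
Every edge lies on some cycle, so there are no bridges.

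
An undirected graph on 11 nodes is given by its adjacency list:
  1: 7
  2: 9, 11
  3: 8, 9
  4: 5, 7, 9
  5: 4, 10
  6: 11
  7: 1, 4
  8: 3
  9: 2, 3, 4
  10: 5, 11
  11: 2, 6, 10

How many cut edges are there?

The edges on the cycle 9-2-11-10-5-4-9 are not bridges since each lies on that cycle.
But removing 9-3 disconnects 9 from 3; removing 7-1 disconnects 7 from 1; removing 8-3 disconnects 8 from 3; removing 11-6 disconnects 11 from 6 — these are bridges.
In total 5 edges are bridges.

5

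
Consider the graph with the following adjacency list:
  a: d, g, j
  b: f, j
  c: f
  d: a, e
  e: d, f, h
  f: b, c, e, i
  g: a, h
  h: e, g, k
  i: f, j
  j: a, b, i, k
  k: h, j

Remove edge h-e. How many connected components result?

h and e are still connected via h-g-a-d-e, so the component count stays at 1.

1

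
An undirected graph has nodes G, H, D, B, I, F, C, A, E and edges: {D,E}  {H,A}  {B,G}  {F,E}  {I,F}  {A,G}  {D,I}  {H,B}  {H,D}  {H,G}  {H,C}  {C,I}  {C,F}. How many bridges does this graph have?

The edges on the cycle C-I-F-C are not bridges since each lies on that cycle.
Every edge lies on some cycle, so there are no bridges.

0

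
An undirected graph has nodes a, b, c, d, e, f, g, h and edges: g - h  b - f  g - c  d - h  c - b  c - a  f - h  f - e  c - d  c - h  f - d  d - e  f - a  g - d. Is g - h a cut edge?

No

After removing g - h, the path g-c-h still connects them, so the edge is not a bridge.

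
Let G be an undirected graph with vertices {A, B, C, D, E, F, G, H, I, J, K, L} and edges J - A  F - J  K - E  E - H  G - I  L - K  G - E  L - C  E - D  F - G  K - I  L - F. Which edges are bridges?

A-J, C-L, D-E, E-H, F-J

The edges on the cycle L-K-E-G-F-L are not bridges since each lies on that cycle.
But removing F - J disconnects F from J; removing E - H disconnects E from H; removing C - L disconnects C from L; removing A - J disconnects A from J — these are bridges.
In total 5 edges are bridges.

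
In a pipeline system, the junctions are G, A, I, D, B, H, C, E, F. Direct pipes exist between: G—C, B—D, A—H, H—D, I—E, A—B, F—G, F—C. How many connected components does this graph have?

Starting from E we can reach E, I. That is one component of size 2.
Starting from C we can reach C, F, G. That is one component of size 3.
Starting from A we can reach A, B, D, H. That is one component of size 4.
Total: 3 components.

3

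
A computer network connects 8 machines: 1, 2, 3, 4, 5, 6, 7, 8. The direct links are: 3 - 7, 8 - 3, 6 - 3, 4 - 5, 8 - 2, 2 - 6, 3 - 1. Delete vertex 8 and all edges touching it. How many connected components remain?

2

With 8 gone, the remaining components are: {4, 5}; {1, 2, 3, 6, 7}.
That is 2 components.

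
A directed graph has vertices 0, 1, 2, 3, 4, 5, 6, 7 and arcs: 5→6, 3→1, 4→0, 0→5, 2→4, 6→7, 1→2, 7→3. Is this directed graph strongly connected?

Yes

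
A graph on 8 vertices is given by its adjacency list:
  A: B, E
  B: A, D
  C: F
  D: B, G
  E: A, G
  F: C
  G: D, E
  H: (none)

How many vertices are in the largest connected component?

5

H is isolated — a component by itself.
Starting from C we can reach C, F. That is one component of size 2.
Starting from A we can reach A, B, D, E, G. That is one component of size 5.
The largest has 5 vertices.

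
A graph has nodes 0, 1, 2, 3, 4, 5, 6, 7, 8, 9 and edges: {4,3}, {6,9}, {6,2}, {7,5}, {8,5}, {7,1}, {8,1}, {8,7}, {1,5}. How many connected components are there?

0 is isolated — a component by itself.
Starting from 3 we can reach 3, 4. That is one component of size 2.
Starting from 2 we can reach 2, 6, 9. That is one component of size 3.
Starting from 1 we can reach 1, 5, 7, 8. That is one component of size 4.
Total: 4 components.

4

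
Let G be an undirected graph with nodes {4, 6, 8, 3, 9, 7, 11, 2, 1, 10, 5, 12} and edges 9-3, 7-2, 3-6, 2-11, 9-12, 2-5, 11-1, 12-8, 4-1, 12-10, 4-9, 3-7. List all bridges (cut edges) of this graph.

10-12, 12-8, 12-9, 2-5, 3-6

The edges on the cycle 4-9-3-7-2-11-1-4 are not bridges since each lies on that cycle.
But removing 9-12 disconnects 9 from 12; removing 10-12 disconnects 10 from 12; removing 8-12 disconnects 8 from 12; removing 6-3 disconnects 6 from 3 — these are bridges.
In total 5 edges are bridges.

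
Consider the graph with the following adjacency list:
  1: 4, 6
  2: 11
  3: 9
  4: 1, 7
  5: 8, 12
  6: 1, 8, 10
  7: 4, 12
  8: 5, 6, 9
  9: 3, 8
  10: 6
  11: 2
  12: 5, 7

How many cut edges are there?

4

The edges on the cycle 12-7-4-1-6-8-5-12 are not bridges since each lies on that cycle.
But removing 9-8 disconnects 9 from 8; removing 2-11 disconnects 2 from 11; removing 9-3 disconnects 9 from 3; removing 6-10 disconnects 6 from 10 — these are bridges.
That makes 4 bridges.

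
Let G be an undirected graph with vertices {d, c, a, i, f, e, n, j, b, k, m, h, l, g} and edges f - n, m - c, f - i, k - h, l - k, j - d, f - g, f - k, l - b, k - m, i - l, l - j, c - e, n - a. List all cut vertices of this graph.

c, f, j, k, l, m, n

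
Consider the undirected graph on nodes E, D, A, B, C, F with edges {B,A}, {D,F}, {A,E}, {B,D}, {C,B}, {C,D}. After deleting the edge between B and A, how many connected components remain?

Before removal there is 1 component.
B–A is a bridge — removing it separates B's side from A's side.
After removal: 2 components.

2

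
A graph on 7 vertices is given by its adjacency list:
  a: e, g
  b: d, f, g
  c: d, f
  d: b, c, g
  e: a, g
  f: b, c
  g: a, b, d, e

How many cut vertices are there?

Removing g increases the component count from 1 to 2, so g is a cut vertex.
By contrast removing e leaves 1 component; it is not a cut vertex. No other vertex is a cut vertex either.

1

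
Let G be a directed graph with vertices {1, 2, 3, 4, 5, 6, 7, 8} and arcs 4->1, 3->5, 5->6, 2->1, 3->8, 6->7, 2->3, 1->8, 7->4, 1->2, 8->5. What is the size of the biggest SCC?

8

{1, 2, 3, 4, 5, 6, 7, 8} are all mutually reachable — one SCC of size 8.
The largest has 8 vertices.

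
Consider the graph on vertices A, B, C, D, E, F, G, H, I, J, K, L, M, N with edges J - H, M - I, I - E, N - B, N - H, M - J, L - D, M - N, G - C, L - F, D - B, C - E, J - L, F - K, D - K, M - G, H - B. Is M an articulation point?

Yes

Deleting M raises the number of components from 2 to 3, so M is a cut vertex.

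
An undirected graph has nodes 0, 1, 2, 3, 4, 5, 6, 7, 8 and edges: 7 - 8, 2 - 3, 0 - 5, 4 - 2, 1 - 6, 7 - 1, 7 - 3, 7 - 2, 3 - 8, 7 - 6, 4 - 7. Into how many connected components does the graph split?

2

Starting from 0 we can reach 0, 5. That is one component of size 2.
Starting from 1 we can reach 1, 2, 3, 4, 6, 7, 8. That is one component of size 7.
Total: 2 components.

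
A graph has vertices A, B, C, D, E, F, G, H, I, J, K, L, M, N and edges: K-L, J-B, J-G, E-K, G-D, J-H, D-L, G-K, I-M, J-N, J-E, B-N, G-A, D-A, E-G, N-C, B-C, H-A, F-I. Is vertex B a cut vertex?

No

Deleting B leaves 2 components (was 2), so B is not a cut vertex.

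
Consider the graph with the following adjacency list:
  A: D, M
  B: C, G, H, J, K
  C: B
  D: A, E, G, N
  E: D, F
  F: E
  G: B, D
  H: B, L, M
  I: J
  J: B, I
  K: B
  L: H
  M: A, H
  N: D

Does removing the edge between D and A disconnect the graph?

After removing D-A, the path D-G-B-H-M-A still connects them, so the edge is not a bridge.

No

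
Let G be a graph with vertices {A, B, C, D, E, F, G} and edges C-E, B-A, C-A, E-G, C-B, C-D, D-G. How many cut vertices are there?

1

Removing C increases the component count from 2 to 3, so C is a cut vertex.
By contrast removing E leaves 2 components; it is not a cut vertex. No other vertex is a cut vertex either.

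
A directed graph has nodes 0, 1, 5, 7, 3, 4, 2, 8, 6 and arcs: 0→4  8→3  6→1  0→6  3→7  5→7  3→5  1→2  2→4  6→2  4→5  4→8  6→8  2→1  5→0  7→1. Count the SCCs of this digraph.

{0, 1, 2, 3, 4, 5, 6, 7, 8} are all mutually reachable — one SCC of size 9.
That gives 1 strongly connected component.

1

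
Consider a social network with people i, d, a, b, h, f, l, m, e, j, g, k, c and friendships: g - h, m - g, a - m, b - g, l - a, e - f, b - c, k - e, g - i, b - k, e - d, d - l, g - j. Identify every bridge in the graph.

b-c, e-f, g-h, g-i, g-j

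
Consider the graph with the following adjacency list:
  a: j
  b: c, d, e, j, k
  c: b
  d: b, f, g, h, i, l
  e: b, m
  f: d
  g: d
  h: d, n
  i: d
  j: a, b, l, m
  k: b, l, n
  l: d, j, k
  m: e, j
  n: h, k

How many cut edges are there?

The edges on the cycle b-e-m-j-b are not bridges since each lies on that cycle.
But removing d-i disconnects d from i; removing b-c disconnects b from c; removing g-d disconnects g from d; removing a-j disconnects a from j — these are bridges.
In total 5 edges are bridges.

5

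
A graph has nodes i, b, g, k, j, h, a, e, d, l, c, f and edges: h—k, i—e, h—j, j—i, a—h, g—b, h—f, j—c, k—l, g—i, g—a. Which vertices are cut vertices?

g, h, i, j, k

Removing g increases the component count from 2 to 3, so g is a cut vertex.
Removing h increases the component count from 2 to 4, so h is a cut vertex.
Removing i increases the component count from 2 to 3, so i is a cut vertex.
Likewise j, k are cut vertices.
By contrast removing f leaves 2 components; it is not a cut vertex. No other vertex is a cut vertex either.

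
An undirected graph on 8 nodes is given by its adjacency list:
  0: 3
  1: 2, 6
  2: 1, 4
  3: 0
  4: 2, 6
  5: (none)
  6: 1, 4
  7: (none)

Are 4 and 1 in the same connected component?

Yes

From 4 we can reach 1, 2, 4, 6, which includes 1.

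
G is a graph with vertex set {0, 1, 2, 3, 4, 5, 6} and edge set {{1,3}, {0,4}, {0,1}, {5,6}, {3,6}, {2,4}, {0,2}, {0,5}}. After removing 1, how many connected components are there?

1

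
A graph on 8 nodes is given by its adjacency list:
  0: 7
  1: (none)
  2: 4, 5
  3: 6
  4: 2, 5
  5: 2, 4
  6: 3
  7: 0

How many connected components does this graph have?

4

1 is isolated — a component by itself.
Starting from 0 we can reach 0, 7. That is one component of size 2.
Starting from 3 we can reach 3, 6. That is one component of size 2.
Starting from 2 we can reach 2, 4, 5. That is one component of size 3.
Total: 4 components.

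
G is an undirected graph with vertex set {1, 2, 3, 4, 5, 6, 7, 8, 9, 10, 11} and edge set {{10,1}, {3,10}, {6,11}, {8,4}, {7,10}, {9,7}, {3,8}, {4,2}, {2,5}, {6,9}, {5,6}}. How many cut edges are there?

The edges on the cycle 3-8-4-2-5-6-9-7-10-3 are not bridges since each lies on that cycle.
But removing 10-1 disconnects 10 from 1; removing 11-6 disconnects 11 from 6 — these are bridges.
That makes 2 bridges.

2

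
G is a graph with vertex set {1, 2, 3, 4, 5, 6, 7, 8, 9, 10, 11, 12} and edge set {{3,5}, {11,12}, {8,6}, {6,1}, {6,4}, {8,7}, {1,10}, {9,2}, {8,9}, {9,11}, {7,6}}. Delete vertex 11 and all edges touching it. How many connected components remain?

With 11 gone, the remaining components are: {12}; {3, 5}; {1, 2, 4, 6, 7, 8, 9, 10}.
That is 3 components.

3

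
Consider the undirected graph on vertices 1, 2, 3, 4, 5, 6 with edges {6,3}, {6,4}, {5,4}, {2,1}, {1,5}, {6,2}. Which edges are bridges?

3-6

The edges on the cycle 6-2-1-5-4-6 are not bridges since each lies on that cycle.
But removing 6—3 disconnects 6 from 3 — this is a bridge.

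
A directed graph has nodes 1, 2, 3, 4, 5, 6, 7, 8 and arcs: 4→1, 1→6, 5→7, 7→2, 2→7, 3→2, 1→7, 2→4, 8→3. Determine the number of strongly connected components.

{1, 2, 4, 7} are all mutually reachable — one SCC of size 4.
{3} is an SCC by itself.
{6} is an SCC by itself.
{5} is an SCC by itself.
{8} is an SCC by itself.
That gives 5 strongly connected components.

5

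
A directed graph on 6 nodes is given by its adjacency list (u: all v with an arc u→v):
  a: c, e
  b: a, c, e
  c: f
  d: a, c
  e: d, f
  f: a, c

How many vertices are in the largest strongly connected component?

5

{a, c, d, e, f} are all mutually reachable — one SCC of size 5.
{b} is an SCC by itself.
The largest has 5 vertices.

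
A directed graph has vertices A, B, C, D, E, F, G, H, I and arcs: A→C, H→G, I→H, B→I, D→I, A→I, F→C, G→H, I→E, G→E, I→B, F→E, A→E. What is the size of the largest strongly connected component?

2

{G, H} are all mutually reachable — one SCC of size 2.
{B, I} are all mutually reachable — one SCC of size 2.
{F} is an SCC by itself.
{E} is an SCC by itself.
{C} is an SCC by itself.
(and 2 more singleton SCCs)
The largest has 2 vertices.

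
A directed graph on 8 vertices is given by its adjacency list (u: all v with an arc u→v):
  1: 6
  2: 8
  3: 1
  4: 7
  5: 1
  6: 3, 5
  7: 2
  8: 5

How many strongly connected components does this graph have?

5

{1, 3, 5, 6} are all mutually reachable — one SCC of size 4.
{4} is an SCC by itself.
{7} is an SCC by itself.
{8} is an SCC by itself.
{2} is an SCC by itself.
That gives 5 strongly connected components.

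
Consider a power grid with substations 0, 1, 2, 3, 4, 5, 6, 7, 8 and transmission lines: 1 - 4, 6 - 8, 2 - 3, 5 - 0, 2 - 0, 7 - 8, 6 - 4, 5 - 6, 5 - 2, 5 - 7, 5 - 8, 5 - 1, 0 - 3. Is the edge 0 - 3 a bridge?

No

After removing 0 - 3, the path 0-2-3 still connects them, so the edge is not a bridge.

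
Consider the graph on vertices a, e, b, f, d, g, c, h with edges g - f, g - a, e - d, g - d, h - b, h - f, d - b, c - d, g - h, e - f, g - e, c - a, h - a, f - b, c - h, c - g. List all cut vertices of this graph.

none

Removing c, for instance, still leaves 1 component. No single vertex removal increases the component count — the graph has no articulation points.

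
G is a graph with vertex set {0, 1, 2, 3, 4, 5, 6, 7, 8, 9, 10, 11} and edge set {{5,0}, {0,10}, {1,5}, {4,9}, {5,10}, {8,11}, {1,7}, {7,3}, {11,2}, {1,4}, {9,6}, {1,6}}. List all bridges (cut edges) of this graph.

1-5, 1-7, 11-2, 11-8, 3-7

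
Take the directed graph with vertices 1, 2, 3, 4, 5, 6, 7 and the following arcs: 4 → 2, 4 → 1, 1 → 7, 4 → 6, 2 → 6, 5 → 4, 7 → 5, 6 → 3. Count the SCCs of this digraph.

{1, 4, 5, 7} are all mutually reachable — one SCC of size 4.
{6} is an SCC by itself.
{3} is an SCC by itself.
{2} is an SCC by itself.
That gives 4 strongly connected components.

4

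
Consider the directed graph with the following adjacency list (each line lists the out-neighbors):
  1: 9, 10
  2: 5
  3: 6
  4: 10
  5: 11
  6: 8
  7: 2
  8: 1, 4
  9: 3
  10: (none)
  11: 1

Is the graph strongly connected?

No

There is no directed path from 4 to 6, so the graph is not strongly connected.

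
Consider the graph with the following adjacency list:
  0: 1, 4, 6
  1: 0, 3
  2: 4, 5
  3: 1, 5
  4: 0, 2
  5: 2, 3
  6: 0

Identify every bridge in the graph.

0-6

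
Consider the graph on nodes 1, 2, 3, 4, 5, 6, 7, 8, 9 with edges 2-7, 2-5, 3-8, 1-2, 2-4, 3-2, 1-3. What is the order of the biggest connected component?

7

6 is isolated — a component by itself.
9 is isolated — a component by itself.
Starting from 1 we can reach 1, 2, 3, 4, 5, 7, 8. That is one component of size 7.
The largest has 7 vertices.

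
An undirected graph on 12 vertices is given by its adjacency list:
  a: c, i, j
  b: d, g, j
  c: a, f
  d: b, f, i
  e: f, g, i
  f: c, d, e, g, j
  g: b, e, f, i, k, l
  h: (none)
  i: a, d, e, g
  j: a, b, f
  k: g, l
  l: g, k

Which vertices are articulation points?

Removing g increases the component count from 2 to 3, so g is a cut vertex.
By contrast removing d leaves 2 components; it is not a cut vertex. No other vertex is a cut vertex either.

g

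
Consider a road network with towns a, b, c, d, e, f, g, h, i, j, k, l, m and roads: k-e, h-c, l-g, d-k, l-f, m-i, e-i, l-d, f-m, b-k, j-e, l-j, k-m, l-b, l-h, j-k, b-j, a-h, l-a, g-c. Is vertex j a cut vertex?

Deleting j leaves 1 component (was 1) (its neighbors b, e, k, l remain connected to each other), so j is not a cut vertex.

No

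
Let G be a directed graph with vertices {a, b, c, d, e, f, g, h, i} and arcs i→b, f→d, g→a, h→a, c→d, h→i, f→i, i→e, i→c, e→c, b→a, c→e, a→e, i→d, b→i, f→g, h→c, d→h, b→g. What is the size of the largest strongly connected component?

{a, b, c, d, e, g, h, i} are all mutually reachable — one SCC of size 8.
{f} is an SCC by itself.
The largest has 8 vertices.

8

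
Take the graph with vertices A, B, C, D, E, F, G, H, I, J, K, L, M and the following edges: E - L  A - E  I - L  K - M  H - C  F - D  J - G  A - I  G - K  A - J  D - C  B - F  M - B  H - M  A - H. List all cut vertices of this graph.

Removing A increases the component count from 1 to 2, so A is a cut vertex.
By contrast removing F leaves 1 component; it is not a cut vertex. No other vertex is a cut vertex either.

A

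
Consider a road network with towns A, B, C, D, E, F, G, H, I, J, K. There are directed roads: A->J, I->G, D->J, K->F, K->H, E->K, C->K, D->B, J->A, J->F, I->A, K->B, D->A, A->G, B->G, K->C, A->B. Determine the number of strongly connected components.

9

{A, J} are all mutually reachable — one SCC of size 2.
{C, K} are all mutually reachable — one SCC of size 2.
{F} is an SCC by itself.
{G} is an SCC by itself.
{H} is an SCC by itself.
(and 4 more singleton SCCs)
That gives 9 strongly connected components.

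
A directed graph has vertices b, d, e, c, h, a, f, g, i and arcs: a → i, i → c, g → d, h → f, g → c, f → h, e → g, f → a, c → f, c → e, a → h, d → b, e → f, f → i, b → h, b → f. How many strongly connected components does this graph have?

1

{a, b, c, d, e, f, g, h, i} are all mutually reachable — one SCC of size 9.
That gives 1 strongly connected component.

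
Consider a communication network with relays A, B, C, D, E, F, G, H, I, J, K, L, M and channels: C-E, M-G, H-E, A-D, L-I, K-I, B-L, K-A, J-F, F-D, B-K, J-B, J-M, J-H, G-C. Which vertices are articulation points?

Removing J increases the component count from 1 to 2, so J is a cut vertex.
By contrast removing C leaves 1 component; it is not a cut vertex. No other vertex is a cut vertex either.

J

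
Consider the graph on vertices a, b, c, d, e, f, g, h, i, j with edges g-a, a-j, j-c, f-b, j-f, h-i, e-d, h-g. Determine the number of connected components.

2

Starting from d we can reach d, e. That is one component of size 2.
Starting from a we can reach a, b, c, f, g, h, i, j. That is one component of size 8.
Total: 2 components.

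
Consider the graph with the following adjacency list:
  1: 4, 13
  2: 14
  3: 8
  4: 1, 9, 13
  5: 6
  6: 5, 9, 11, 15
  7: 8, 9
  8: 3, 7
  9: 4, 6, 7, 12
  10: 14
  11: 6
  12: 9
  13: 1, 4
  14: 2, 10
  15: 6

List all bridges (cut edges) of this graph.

The edges on the cycle 4-13-1-4 are not bridges since each lies on that cycle.
But removing 9-12 disconnects 9 from 12; removing 10-14 disconnects 10 from 14; removing 15-6 disconnects 15 from 6; removing 5-6 disconnects 5 from 6 — these are bridges.
In total 11 edges are bridges.

10-14, 11-6, 12-9, 14-2, 15-6, 3-8, 4-9, 5-6, 6-9, 7-8, 7-9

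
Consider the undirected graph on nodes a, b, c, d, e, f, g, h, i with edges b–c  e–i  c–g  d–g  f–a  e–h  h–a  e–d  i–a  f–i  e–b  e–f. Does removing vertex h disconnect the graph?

Deleting h leaves 1 component (was 1) (its neighbors a, e remain connected to each other), so h is not a cut vertex.

No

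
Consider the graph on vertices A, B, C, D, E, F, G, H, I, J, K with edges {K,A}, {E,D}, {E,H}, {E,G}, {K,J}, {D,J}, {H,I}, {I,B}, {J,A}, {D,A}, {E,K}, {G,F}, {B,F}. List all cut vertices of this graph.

E

Removing E increases the component count from 2 to 3, so E is a cut vertex.
By contrast removing I leaves 2 components; it is not a cut vertex. No other vertex is a cut vertex either.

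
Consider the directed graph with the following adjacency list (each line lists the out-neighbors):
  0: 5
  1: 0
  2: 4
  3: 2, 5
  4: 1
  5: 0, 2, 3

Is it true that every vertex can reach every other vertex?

From 4 we can reach every vertex (0, 1, 2, 3, 4, 5), and every vertex can reach 4 (0, 1, 2, 3, 4, 5). So the whole graph is one strongly connected component.

Yes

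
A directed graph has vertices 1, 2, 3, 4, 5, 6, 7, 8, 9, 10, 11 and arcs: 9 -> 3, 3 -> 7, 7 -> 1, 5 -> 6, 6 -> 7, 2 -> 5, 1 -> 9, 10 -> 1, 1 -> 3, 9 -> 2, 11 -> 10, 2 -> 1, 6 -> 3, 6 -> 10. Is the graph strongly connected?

There is no directed path from 2 to 8, so the graph is not strongly connected.

No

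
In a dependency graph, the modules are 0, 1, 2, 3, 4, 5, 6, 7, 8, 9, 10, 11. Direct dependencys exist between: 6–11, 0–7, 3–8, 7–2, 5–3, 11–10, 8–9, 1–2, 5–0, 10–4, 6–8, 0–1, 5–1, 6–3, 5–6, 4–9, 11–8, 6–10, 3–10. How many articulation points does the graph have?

Removing 5 increases the component count from 1 to 2, so 5 is a cut vertex.
By contrast removing 7 leaves 1 component; it is not a cut vertex. No other vertex is a cut vertex either.

1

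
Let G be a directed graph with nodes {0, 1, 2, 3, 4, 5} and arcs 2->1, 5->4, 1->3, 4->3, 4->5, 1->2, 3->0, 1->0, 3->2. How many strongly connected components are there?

3

{1, 2, 3} are all mutually reachable — one SCC of size 3.
{4, 5} are all mutually reachable — one SCC of size 2.
{0} is an SCC by itself.
That gives 3 strongly connected components.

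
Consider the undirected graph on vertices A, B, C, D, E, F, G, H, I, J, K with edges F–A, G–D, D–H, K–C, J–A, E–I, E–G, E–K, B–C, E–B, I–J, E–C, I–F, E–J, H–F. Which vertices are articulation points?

E

Removing E increases the component count from 1 to 2, so E is a cut vertex.
By contrast removing I leaves 1 component; it is not a cut vertex. No other vertex is a cut vertex either.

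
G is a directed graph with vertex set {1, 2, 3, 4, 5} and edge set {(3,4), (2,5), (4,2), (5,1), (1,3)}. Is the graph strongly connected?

From 5 we can reach every vertex (1, 2, 3, 4, 5), and every vertex can reach 5 (1, 2, 3, 4, 5). So the whole graph is one strongly connected component.

Yes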